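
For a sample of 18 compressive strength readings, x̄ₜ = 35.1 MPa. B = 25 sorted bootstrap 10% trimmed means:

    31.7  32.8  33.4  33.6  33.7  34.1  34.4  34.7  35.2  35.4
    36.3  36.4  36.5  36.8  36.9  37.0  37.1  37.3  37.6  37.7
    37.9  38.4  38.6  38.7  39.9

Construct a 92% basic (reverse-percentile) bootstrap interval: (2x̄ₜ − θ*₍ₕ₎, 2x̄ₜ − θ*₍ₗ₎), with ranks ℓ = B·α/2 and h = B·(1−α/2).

(31.5, 38.5)

Percentile endpoints at ranks 1 and 24: θ*₍1₎ = 31.7, θ*₍24₎ = 38.7.
Basic interval reflects these around x̄ₜ:
  lower = 2 × 35.1 − 38.7 = 31.5
  upper = 2 × 35.1 − 31.7 = 38.5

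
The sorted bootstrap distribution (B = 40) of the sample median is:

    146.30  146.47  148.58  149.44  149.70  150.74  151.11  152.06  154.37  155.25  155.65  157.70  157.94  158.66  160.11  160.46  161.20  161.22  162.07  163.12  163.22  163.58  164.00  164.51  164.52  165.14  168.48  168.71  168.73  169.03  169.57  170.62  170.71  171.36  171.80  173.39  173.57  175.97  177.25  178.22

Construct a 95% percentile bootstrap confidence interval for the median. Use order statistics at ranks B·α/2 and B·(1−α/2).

(146.30, 177.25)

α = 0.05; lower rank = 40 × 0.025 = 1; upper rank = 40 × 0.975 = 39.
The 1st smallest replicate is 146.30; the 39th is 177.25.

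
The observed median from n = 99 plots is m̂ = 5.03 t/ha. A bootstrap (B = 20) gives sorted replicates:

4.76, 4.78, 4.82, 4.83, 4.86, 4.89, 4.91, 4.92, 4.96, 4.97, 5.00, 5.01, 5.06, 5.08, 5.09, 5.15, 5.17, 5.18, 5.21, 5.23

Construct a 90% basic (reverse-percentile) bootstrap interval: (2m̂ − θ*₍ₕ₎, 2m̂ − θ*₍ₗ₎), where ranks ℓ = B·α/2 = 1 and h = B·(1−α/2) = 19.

(4.85, 5.30)

Percentile endpoints at ranks 1 and 19: θ*₍1₎ = 4.76, θ*₍19₎ = 5.21.
Basic interval reflects these around m̂:
  lower = 2 × 5.03 − 5.21 = 4.85
  upper = 2 × 5.03 − 4.76 = 5.30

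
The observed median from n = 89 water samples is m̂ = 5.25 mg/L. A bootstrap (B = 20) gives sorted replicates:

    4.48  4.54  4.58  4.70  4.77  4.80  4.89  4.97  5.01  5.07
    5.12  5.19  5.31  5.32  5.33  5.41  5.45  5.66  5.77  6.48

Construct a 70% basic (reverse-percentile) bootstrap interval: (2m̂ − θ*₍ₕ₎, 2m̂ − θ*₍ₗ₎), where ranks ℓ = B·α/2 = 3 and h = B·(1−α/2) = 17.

(5.05, 5.92)

Percentile endpoints at ranks 3 and 17: θ*₍3₎ = 4.58, θ*₍17₎ = 5.45.
Basic interval reflects these around m̂:
  lower = 2 × 5.25 − 5.45 = 5.05
  upper = 2 × 5.25 − 4.58 = 5.92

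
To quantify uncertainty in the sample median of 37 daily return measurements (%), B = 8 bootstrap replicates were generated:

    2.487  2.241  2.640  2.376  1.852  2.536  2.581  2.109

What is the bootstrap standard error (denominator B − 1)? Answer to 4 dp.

Bootstrap SE is the standard deviation of the 8 replicate medians.
Mean of replicates: (2.487 + 2.241 + 2.640 + 2.376 + 1.852 + 2.536 + 2.581 + 2.109) / 8 = 18.82200 / 8 = 2.35275
Sum of squared deviations: (+0.13425)² + (−0.11175)² + (+0.28725)² + (+0.02325)² + (−0.50075)² + (+0.18325)² + (+0.22825)² + (−0.24375)² = 0.50941
Variance = 0.50941 / 7 = 0.07277
SE* = √0.07277

SE* = 0.2698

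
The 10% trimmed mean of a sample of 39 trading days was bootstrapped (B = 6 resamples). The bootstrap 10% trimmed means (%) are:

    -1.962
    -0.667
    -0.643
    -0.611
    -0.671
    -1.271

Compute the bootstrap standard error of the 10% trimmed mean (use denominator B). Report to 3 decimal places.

SE* = 0.499

Bootstrap SE is the standard deviation of the 6 replicate 10% trimmed means.
Mean of replicates: ((-1.962) + (-0.667) + (-0.643) + (-0.611) + (-0.671) + (-1.271)) / 6 = -5.8250 / 6 = -0.9708
Sum of squared deviations: (−0.9912)² + (+0.3038)² + (+0.3278)² + (+0.3598)² + (+0.2998)² + (−0.3002)² = 1.4917
Variance = 1.4917 / 6 = 0.2486
SE* = √0.2486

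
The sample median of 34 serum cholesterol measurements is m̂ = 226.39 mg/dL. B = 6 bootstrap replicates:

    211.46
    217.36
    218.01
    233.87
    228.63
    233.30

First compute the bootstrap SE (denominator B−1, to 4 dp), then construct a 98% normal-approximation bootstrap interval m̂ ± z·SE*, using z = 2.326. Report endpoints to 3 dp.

(204.514, 248.266)

Mean of replicates = 223.7717; sum of squared deviations = 442.2523; SE* = √(442.2523/5) = 9.4048
Margin = 2.326 × 9.4048 = 21.8756
Interval: 226.39 ± 21.8756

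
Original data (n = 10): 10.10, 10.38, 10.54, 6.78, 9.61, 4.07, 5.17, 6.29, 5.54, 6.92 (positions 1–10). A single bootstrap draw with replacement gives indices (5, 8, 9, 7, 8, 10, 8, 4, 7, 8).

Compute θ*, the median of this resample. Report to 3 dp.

θ* = 6.290

Resample values: 9.61, 6.29, 5.54, 5.17, 6.29, 6.92, 6.29, 6.78, 5.17, 6.29.
Sorted: 5.17, 5.17, 5.54, 6.29, 6.29, 6.29, 6.29, 6.78, 6.92, 9.61
Median = average of the two middle values = 6.290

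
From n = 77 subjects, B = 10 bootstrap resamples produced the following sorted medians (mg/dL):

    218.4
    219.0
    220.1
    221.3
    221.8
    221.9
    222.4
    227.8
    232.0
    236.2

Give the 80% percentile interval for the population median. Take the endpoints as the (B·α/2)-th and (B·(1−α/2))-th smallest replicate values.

(218.4, 232.0)

α = 0.20; lower rank = 10 × 0.100 = 1; upper rank = 10 × 0.900 = 9.
The 1st smallest replicate is 218.4; the 9th is 232.0.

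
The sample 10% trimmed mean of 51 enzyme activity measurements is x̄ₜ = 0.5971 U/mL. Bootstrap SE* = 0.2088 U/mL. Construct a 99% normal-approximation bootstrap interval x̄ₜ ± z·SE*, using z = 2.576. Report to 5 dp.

(0.05923, 1.13497)

Margin = 2.576 × 0.2088 = 0.537869
Interval: 0.5971 ± 0.537869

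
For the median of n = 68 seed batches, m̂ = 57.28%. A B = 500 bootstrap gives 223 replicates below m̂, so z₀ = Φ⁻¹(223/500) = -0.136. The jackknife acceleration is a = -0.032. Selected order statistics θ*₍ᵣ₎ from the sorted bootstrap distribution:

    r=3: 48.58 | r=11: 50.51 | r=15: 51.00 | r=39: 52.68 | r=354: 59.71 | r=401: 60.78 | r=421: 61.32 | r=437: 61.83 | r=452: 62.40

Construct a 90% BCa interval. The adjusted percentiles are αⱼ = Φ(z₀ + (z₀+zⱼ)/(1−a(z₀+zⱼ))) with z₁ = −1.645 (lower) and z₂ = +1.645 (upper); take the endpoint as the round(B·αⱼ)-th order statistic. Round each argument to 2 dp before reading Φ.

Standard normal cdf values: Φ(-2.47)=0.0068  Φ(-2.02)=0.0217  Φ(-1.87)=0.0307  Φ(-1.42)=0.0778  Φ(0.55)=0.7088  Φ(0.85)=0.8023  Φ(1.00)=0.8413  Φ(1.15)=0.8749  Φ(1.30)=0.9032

(50.51, 62.40)

Lower: z₀ + z₁ = -0.136 + (-1.645) = -1.781; 1 − a(z₀+z₁) = 1 − (-0.032)(-1.781) = 0.9430; argument = -0.136 + (-1.781)/0.9430 = -2.0246 → -2.02.
α₁ = Φ(-2.02) = 0.0217; rank = round(500 × 0.0217) = 11; θ*₍11₎ = 50.51.
Upper: z₀ + z₂ = 1.509; 1 − a(z₀+z₂) = 1.0483; argument = 1.3035 → 1.30; α₂ = 0.9032; rank = 452; θ*₍452₎ = 62.40.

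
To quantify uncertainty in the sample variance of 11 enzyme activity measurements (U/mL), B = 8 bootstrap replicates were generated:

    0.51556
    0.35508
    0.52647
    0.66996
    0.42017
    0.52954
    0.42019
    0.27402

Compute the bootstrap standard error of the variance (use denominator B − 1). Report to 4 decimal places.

Bootstrap SE is the standard deviation of the 8 replicate variances.
Mean of replicates: (0.51556 + 0.35508 + 0.52647 + 0.66996 + 0.42017 + 0.52954 + 0.42019 + 0.27402) / 8 = 3.710990 / 8 = 0.463874
Sum of squared deviations: (+0.051686)² + (−0.108794)² + (+0.062596)² + (+0.206086)² + (−0.043704)² + (+0.065666)² + (−0.043684)² + (−0.189854)² = 0.105072
Variance = 0.105072 / 7 = 0.015010
SE* = √0.015010

SE* = 0.1225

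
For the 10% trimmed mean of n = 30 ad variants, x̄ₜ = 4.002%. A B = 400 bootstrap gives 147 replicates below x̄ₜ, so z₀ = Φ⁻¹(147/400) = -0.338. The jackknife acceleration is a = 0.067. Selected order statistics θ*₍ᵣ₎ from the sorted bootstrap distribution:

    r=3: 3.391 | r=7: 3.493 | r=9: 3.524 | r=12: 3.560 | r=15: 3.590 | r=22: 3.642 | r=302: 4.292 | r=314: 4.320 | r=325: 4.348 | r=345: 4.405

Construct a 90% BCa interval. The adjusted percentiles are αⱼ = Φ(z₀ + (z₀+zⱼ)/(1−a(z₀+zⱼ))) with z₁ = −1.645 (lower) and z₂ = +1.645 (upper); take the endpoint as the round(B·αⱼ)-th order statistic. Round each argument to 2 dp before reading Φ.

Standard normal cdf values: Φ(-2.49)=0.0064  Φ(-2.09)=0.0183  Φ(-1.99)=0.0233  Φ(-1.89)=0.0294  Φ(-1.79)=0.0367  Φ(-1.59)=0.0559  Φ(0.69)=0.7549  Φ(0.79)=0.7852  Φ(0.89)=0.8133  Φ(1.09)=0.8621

Lower: z₀ + z₁ = -0.338 + (-1.645) = -1.983; 1 − a(z₀+z₁) = 1 − (0.067)(-1.983) = 1.1329; argument = -0.338 + (-1.983)/1.1329 = -2.0884 → -2.09.
α₁ = Φ(-2.09) = 0.0183; rank = round(400 × 0.0183) = 7; θ*₍7₎ = 3.493.
Upper: z₀ + z₂ = 1.307; 1 − a(z₀+z₂) = 0.9124; argument = 1.0944 → 1.09; α₂ = 0.8621; rank = 345; θ*₍345₎ = 4.405.

(3.493, 4.405)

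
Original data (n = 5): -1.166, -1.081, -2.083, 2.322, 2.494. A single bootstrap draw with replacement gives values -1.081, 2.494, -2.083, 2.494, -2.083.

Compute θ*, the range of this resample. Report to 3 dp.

θ* = 4.577

Range = 2.494 − -2.083 = 4.577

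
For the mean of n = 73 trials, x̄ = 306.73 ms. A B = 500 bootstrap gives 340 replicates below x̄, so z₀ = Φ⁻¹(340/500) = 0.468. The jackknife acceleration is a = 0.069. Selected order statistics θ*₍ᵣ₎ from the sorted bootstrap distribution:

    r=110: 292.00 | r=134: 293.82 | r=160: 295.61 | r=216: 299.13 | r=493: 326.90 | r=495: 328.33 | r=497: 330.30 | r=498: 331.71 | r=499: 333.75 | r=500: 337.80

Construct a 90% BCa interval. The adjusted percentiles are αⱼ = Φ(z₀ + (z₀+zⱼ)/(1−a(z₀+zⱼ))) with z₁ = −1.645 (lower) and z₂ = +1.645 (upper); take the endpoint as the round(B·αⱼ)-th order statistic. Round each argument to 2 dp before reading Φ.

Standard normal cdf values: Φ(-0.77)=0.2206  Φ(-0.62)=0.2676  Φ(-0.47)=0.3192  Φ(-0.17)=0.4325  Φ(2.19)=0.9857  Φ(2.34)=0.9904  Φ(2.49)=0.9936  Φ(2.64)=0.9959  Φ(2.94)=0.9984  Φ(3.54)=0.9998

(293.82, 333.75)

Lower: z₀ + z₁ = 0.468 + (-1.645) = -1.177; 1 − a(z₀+z₁) = 1 − (0.069)(-1.177) = 1.0812; argument = 0.468 + (-1.177)/1.0812 = -0.6206 → -0.62.
α₁ = Φ(-0.62) = 0.2676; rank = round(500 × 0.2676) = 134; θ*₍134₎ = 293.82.
Upper: z₀ + z₂ = 2.113; 1 − a(z₀+z₂) = 0.8542; argument = 2.9417 → 2.94; α₂ = 0.9984; rank = 499; θ*₍499₎ = 333.75.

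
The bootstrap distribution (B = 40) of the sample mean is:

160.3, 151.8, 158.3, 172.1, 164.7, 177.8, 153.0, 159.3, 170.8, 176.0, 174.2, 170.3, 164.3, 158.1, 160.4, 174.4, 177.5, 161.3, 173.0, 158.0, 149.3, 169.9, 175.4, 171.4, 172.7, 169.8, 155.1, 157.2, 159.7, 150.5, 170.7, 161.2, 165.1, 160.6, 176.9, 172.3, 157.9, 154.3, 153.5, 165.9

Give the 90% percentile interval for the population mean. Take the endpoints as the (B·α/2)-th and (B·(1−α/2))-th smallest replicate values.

(150.5, 176.9)

Sorted replicates: 149.3, 150.5, 151.8, 153.0, 153.5, 154.3, 155.1, 157.2, 157.9, 158.0, 158.1, 158.3, 159.3, 159.7, 160.3, 160.4, 160.6, 161.2, 161.3, 164.3, 164.7, 165.1, 165.9, 169.8, 169.9, 170.3, 170.7, 170.8, 171.4, 172.1, 172.3, 172.7, 173.0, 174.2, 174.4, 175.4, 176.0, 176.9, 177.5, 177.8
α = 0.10; lower rank = 40 × 0.050 = 2; upper rank = 40 × 0.950 = 38.
The 2nd smallest replicate is 150.5; the 38th is 176.9.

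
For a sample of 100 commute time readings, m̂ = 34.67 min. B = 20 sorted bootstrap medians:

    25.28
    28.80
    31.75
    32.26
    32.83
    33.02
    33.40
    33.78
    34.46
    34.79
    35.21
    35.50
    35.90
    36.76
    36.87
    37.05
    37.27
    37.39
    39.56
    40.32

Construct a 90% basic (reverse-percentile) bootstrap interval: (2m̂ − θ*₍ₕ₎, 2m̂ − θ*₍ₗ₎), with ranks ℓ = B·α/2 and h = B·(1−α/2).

(29.78, 44.06)

Percentile endpoints at ranks 1 and 19: θ*₍1₎ = 25.28, θ*₍19₎ = 39.56.
Basic interval reflects these around m̂:
  lower = 2 × 34.67 − 39.56 = 29.78
  upper = 2 × 34.67 − 25.28 = 44.06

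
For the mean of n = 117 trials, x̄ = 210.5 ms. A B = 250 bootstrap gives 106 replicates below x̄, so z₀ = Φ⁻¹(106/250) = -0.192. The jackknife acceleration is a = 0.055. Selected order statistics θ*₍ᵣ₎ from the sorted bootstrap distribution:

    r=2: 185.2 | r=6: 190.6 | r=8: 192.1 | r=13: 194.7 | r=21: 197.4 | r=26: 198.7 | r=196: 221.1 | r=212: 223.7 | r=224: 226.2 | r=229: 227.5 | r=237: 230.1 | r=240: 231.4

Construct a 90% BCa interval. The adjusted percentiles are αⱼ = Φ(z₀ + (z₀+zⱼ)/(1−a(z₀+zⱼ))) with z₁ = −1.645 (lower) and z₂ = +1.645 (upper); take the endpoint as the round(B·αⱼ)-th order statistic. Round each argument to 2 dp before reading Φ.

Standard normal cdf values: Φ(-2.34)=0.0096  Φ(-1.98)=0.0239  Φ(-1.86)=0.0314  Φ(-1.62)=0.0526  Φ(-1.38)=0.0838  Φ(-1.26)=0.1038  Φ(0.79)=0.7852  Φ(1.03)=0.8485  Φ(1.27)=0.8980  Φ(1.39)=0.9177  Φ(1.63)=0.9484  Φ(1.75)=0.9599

Lower: z₀ + z₁ = -0.192 + (-1.645) = -1.837; 1 − a(z₀+z₁) = 1 − (0.055)(-1.837) = 1.1010; argument = -0.192 + (-1.837)/1.1010 = -1.8604 → -1.86.
α₁ = Φ(-1.86) = 0.0314; rank = round(250 × 0.0314) = 8; θ*₍8₎ = 192.1.
Upper: z₀ + z₂ = 1.453; 1 − a(z₀+z₂) = 0.9201; argument = 1.3872 → 1.39; α₂ = 0.9177; rank = 229; θ*₍229₎ = 227.5.

(192.1, 227.5)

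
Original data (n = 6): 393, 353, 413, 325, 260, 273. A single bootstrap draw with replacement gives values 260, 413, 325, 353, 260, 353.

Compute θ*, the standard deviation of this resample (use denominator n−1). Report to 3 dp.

Mean = 327.3333; sum of squared deviations = 17729.3333
s² = 17729.3333 / 5 = 3545.8667
s = √3545.8667 = 59.547

θ* = 59.547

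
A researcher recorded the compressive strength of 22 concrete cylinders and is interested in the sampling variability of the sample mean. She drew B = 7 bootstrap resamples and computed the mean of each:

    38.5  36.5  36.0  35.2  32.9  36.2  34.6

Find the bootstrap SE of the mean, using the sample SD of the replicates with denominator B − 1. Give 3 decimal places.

Bootstrap SE is the standard deviation of the 7 replicate means.
Mean of replicates: (38.5 + 36.5 + 36.0 + 35.2 + 32.9 + 36.2 + 34.6) / 7 = 249.9000 / 7 = 35.7000
Sum of squared deviations: (+2.8000)² + (+0.8000)² + (+0.3000)² + (−0.5000)² + (−2.8000)² + (+0.5000)² + (−1.1000)² = 18.1200
Variance = 18.1200 / 6 = 3.0200
SE* = √3.0200

SE* = 1.738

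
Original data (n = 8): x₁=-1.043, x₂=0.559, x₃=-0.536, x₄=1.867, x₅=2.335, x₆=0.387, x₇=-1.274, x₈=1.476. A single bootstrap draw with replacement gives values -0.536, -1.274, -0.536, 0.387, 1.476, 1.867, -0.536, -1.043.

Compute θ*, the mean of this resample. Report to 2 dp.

θ* = -0.02

Mean = ((-0.536) + (-1.274) + (-0.536) + 0.387 + 1.476 + 1.867 + (-0.536) + (-1.043)) / 8 = -0.1950 / 8 = -0.02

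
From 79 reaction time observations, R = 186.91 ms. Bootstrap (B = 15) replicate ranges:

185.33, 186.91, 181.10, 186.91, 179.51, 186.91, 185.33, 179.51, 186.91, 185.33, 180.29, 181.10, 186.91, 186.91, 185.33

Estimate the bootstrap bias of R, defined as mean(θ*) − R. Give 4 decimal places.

bias = −2.6240

mean(θ*) = (185.33 + 186.91 + 181.10 + 186.91 + 179.51 + 186.91 + 185.33 + 179.51 + 186.91 + 185.33 + 180.29 + 181.10 + 186.91 + 186.91 + 185.33) / 15 = 184.28600
bias = 184.28600 − 186.91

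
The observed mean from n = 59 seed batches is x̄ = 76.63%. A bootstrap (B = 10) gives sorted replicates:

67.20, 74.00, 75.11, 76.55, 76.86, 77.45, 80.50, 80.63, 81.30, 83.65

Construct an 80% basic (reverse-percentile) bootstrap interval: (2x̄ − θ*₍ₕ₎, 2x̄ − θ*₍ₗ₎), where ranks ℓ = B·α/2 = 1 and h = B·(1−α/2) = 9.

(71.96, 86.06)

Percentile endpoints at ranks 1 and 9: θ*₍1₎ = 67.20, θ*₍9₎ = 81.30.
Basic interval reflects these around x̄:
  lower = 2 × 76.63 − 81.30 = 71.96
  upper = 2 × 76.63 − 67.20 = 86.06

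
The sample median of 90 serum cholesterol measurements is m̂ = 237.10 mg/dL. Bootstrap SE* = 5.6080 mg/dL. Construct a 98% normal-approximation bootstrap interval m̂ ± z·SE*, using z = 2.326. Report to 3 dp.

Margin = 2.326 × 5.6080 = 13.0442
Interval: 237.10 ± 13.0442

(224.056, 250.144)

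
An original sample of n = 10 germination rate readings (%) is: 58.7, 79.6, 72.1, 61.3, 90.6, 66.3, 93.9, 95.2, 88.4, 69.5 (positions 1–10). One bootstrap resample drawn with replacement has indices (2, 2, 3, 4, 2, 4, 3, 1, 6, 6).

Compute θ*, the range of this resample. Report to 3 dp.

θ* = 20.900

Resample values: 79.6, 79.6, 72.1, 61.3, 79.6, 61.3, 72.1, 58.7, 66.3, 66.3.
Range = 79.6 − 58.7 = 20.900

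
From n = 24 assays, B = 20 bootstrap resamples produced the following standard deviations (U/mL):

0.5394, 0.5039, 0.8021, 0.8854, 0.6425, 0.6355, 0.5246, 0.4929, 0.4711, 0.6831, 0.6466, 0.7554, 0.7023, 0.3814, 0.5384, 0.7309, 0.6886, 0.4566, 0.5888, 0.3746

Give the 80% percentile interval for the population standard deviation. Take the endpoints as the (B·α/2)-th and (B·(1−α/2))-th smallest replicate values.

(0.3814, 0.7554)

Sorted replicates: 0.3746, 0.3814, 0.4566, 0.4711, 0.4929, 0.5039, 0.5246, 0.5384, 0.5394, 0.5888, 0.6355, 0.6425, 0.6466, 0.6831, 0.6886, 0.7023, 0.7309, 0.7554, 0.8021, 0.8854
α = 0.20; lower rank = 20 × 0.100 = 2; upper rank = 20 × 0.900 = 18.
The 2nd smallest replicate is 0.3814; the 18th is 0.7554.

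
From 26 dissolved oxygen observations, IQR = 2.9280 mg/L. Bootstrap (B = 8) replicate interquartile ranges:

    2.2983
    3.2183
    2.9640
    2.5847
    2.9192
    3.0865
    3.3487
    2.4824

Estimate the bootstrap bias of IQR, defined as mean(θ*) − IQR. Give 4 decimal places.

bias = −0.0652

mean(θ*) = (2.2983 + 3.2183 + 2.9640 + 2.5847 + 2.9192 + 3.0865 + 3.3487 + 2.4824) / 8 = 2.86276
bias = 2.86276 − 2.9280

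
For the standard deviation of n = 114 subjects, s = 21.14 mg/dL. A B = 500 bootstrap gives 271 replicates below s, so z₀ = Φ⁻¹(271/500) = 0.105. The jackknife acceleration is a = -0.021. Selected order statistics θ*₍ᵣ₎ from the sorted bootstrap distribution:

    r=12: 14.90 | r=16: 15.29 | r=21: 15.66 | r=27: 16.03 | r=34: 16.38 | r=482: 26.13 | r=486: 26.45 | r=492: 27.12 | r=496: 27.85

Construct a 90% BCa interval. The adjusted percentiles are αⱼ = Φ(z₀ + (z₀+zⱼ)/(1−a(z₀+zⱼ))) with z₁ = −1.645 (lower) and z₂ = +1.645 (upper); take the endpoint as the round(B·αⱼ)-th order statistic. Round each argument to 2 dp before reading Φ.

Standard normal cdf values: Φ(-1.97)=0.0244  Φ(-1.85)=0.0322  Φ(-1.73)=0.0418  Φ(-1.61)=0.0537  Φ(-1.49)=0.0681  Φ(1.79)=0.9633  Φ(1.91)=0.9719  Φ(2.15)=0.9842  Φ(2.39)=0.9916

(16.38, 26.13)

Lower: z₀ + z₁ = 0.105 + (-1.645) = -1.540; 1 − a(z₀+z₁) = 1 − (-0.021)(-1.540) = 0.9677; argument = 0.105 + (-1.540)/0.9677 = -1.4865 → -1.49.
α₁ = Φ(-1.49) = 0.0681; rank = round(500 × 0.0681) = 34; θ*₍34₎ = 16.38.
Upper: z₀ + z₂ = 1.750; 1 − a(z₀+z₂) = 1.0368; argument = 1.7930 → 1.79; α₂ = 0.9633; rank = 482; θ*₍482₎ = 26.13.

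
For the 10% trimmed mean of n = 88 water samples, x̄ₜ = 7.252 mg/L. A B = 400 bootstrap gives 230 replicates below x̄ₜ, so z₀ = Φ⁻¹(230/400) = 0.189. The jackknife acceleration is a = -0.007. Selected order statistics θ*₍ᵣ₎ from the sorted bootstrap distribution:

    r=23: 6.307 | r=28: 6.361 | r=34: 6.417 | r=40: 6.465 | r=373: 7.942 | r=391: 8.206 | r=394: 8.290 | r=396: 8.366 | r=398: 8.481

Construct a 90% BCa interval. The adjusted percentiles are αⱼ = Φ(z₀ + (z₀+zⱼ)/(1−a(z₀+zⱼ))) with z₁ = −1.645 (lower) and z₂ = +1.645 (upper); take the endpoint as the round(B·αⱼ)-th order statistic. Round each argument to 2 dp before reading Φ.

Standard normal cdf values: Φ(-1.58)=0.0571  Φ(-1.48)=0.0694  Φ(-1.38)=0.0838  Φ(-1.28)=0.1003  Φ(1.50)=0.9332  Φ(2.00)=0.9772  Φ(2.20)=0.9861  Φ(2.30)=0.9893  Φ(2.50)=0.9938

Lower: z₀ + z₁ = 0.189 + (-1.645) = -1.456; 1 − a(z₀+z₁) = 1 − (-0.007)(-1.456) = 0.9898; argument = 0.189 + (-1.456)/0.9898 = -1.2820 → -1.28.
α₁ = Φ(-1.28) = 0.1003; rank = round(400 × 0.1003) = 40; θ*₍40₎ = 6.465.
Upper: z₀ + z₂ = 1.834; 1 − a(z₀+z₂) = 1.0128; argument = 1.9998 → 2.00; α₂ = 0.9772; rank = 391; θ*₍391₎ = 8.206.

(6.465, 8.206)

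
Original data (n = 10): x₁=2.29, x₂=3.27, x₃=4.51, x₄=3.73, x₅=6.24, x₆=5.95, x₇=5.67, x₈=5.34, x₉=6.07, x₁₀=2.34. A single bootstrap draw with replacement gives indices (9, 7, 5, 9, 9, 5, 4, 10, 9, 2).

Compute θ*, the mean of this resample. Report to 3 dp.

θ* = 5.177

Resample values: 6.07, 5.67, 6.24, 6.07, 6.07, 6.24, 3.73, 2.34, 6.07, 3.27.
Mean = (6.07 + 5.67 + 6.24 + 6.07 + 6.07 + 6.24 + 3.73 + 2.34 + 6.07 + 3.27) / 10 = 51.770 / 10 = 5.177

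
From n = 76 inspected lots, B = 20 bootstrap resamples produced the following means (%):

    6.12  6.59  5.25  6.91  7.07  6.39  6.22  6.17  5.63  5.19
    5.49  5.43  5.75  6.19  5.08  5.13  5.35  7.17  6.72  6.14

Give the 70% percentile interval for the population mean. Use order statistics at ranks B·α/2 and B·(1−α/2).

(5.19, 6.72)

Sorted replicates: 5.08, 5.13, 5.19, 5.25, 5.35, 5.43, 5.49, 5.63, 5.75, 6.12, 6.14, 6.17, 6.19, 6.22, 6.39, 6.59, 6.72, 6.91, 7.07, 7.17
α = 0.30; lower rank = 20 × 0.150 = 3; upper rank = 20 × 0.850 = 17.
The 3rd smallest replicate is 5.19; the 17th is 6.72.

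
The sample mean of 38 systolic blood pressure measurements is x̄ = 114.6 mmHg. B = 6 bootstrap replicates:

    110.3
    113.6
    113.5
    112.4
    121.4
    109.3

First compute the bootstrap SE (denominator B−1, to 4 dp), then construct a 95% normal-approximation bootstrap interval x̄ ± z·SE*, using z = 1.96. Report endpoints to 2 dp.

Mean of replicates = 113.4167; sum of squared deviations = 91.4683; SE* = √(91.4683/5) = 4.2771
Margin = 1.96 × 4.2771 = 8.383
Interval: 114.6 ± 8.383

(106.22, 122.98)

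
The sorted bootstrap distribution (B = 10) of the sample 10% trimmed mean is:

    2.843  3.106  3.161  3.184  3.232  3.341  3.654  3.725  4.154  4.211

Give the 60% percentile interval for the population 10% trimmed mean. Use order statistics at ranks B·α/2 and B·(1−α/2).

α = 0.40; lower rank = 10 × 0.200 = 2; upper rank = 10 × 0.800 = 8.
The 2nd smallest replicate is 3.106; the 8th is 3.725.

(3.106, 3.725)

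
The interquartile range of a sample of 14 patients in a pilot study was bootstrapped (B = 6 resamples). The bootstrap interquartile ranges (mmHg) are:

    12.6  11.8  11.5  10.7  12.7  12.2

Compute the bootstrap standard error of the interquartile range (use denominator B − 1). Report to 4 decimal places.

SE* = 0.7521

Bootstrap SE is the standard deviation of the 6 replicate interquartile ranges.
Mean of replicates: (12.6 + 11.8 + 11.5 + 10.7 + 12.7 + 12.2) / 6 = 71.50000 / 6 = 11.91667
Sum of squared deviations: (+0.68333)² + (−0.11667)² + (−0.41667)² + (−1.21667)² + (+0.78333)² + (+0.28333)² = 2.82833
Variance = 2.82833 / 5 = 0.56567
SE* = √0.56567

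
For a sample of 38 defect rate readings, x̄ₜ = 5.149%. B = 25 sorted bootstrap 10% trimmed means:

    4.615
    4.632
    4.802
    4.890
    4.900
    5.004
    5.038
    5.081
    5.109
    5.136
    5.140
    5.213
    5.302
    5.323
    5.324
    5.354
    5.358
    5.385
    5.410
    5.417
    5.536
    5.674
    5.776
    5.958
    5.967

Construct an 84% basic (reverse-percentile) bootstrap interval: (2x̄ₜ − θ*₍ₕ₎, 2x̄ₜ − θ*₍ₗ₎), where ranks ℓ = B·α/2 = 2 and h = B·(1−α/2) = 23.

(4.522, 5.666)

Percentile endpoints at ranks 2 and 23: θ*₍2₎ = 4.632, θ*₍23₎ = 5.776.
Basic interval reflects these around x̄ₜ:
  lower = 2 × 5.149 − 5.776 = 4.522
  upper = 2 × 5.149 − 4.632 = 5.666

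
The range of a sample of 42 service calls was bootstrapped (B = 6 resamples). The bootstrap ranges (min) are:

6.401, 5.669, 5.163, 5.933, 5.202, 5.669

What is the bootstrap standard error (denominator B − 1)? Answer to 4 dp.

SE* = 0.4647

Bootstrap SE is the standard deviation of the 6 replicate ranges.
Mean of replicates: (6.401 + 5.669 + 5.163 + 5.933 + 5.202 + 5.669) / 6 = 34.03700 / 6 = 5.67283
Sum of squared deviations: (+0.72817)² + (−0.00383)² + (−0.50983)² + (+0.26017)² + (−0.47083)² + (−0.00383)² = 1.07956
Variance = 1.07956 / 5 = 0.21591
SE* = √0.21591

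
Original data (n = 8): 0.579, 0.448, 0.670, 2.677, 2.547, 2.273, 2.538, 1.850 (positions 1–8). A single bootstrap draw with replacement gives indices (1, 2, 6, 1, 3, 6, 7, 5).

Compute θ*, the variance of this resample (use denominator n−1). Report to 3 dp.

θ* = 0.980

Resample values: 0.579, 0.448, 2.273, 0.579, 0.670, 2.273, 2.538, 2.547.
Mean = 1.4884; sum of squared deviations = 6.8597
s² = 6.8597 / 7 = 0.9800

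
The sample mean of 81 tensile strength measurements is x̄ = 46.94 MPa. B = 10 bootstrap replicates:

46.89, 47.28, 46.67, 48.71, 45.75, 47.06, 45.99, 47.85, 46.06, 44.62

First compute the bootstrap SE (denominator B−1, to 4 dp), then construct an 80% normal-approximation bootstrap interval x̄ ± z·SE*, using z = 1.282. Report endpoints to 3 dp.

Mean of replicates = 46.6880; sum of squared deviations = 12.0068; SE* = √(12.0068/9) = 1.1550
Margin = 1.282 × 1.1550 = 1.4807
Interval: 46.94 ± 1.4807

(45.459, 48.421)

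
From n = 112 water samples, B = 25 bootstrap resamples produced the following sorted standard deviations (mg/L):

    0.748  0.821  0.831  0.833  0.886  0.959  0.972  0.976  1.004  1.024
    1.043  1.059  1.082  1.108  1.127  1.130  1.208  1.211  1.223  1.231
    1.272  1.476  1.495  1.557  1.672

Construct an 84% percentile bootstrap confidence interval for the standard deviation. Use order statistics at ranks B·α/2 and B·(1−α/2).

(0.821, 1.495)

α = 0.16; lower rank = 25 × 0.080 = 2; upper rank = 25 × 0.920 = 23.
The 2nd smallest replicate is 0.821; the 23rd is 1.495.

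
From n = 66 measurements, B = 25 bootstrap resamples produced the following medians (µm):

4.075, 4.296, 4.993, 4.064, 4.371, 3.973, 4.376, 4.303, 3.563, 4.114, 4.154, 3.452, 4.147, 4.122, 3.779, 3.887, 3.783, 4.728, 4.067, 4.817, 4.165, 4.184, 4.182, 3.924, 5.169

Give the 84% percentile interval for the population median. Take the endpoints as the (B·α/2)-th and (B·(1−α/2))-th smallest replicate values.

Sorted replicates: 3.452, 3.563, 3.779, 3.783, 3.887, 3.924, 3.973, 4.064, 4.067, 4.075, 4.114, 4.122, 4.147, 4.154, 4.165, 4.182, 4.184, 4.296, 4.303, 4.371, 4.376, 4.728, 4.817, 4.993, 5.169
α = 0.16; lower rank = 25 × 0.080 = 2; upper rank = 25 × 0.920 = 23.
The 2nd smallest replicate is 3.563; the 23rd is 4.817.

(3.563, 4.817)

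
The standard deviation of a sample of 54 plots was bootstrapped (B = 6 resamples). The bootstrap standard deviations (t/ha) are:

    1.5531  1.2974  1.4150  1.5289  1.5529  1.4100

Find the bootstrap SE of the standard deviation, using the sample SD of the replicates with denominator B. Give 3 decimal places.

Bootstrap SE is the standard deviation of the 6 replicate standard deviations.
Mean of replicates: (1.5531 + 1.2974 + 1.4150 + 1.5289 + 1.5529 + 1.4100) / 6 = 8.75730 / 6 = 1.45955
Sum of squared deviations: (+0.09355)² + (−0.16215)² + (−0.04455)² + (+0.06935)² + (+0.09335)² + (−0.04955)² = 0.05301
Variance = 0.05301 / 6 = 0.00883
SE* = √0.00883

SE* = 0.094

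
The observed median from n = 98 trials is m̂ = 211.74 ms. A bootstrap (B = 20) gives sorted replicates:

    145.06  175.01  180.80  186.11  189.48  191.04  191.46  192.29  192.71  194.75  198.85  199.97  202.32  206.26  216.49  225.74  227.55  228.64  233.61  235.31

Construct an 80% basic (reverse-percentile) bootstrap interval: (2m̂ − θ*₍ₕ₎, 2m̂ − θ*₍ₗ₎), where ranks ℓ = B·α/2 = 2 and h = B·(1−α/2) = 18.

(194.84, 248.47)

Percentile endpoints at ranks 2 and 18: θ*₍2₎ = 175.01, θ*₍18₎ = 228.64.
Basic interval reflects these around m̂:
  lower = 2 × 211.74 − 228.64 = 194.84
  upper = 2 × 211.74 − 175.01 = 248.47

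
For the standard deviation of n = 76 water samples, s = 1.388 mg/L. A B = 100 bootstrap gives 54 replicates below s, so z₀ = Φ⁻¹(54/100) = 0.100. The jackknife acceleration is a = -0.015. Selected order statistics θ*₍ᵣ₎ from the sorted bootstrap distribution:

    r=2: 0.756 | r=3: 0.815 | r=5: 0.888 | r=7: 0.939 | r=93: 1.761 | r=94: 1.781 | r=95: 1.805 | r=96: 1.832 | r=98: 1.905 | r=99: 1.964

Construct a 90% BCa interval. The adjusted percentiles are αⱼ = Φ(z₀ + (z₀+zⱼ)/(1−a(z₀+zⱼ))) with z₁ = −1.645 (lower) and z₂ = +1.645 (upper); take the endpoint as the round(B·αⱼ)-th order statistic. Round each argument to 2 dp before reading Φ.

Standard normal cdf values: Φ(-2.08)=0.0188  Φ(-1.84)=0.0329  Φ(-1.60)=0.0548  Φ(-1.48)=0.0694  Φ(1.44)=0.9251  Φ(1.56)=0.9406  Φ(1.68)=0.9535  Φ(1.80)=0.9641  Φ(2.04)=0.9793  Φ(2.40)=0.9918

(0.939, 1.832)

Lower: z₀ + z₁ = 0.100 + (-1.645) = -1.545; 1 − a(z₀+z₁) = 1 − (-0.015)(-1.545) = 0.9768; argument = 0.100 + (-1.545)/0.9768 = -1.4817 → -1.48.
α₁ = Φ(-1.48) = 0.0694; rank = round(100 × 0.0694) = 7; θ*₍7₎ = 0.939.
Upper: z₀ + z₂ = 1.745; 1 − a(z₀+z₂) = 1.0262; argument = 1.8005 → 1.80; α₂ = 0.9641; rank = 96; θ*₍96₎ = 1.832.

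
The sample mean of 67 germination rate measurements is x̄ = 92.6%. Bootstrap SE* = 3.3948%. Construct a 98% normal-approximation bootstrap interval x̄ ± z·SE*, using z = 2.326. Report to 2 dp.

(84.70, 100.50)

Margin = 2.326 × 3.3948 = 7.896
Interval: 92.6 ± 7.896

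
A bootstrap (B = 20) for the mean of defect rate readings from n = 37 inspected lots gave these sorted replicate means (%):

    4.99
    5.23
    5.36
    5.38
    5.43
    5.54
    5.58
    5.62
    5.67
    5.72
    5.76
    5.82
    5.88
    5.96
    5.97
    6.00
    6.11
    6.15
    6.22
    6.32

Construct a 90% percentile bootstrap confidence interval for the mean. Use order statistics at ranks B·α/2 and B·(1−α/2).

(4.99, 6.22)

α = 0.10; lower rank = 20 × 0.050 = 1; upper rank = 20 × 0.950 = 19.
The 1st smallest replicate is 4.99; the 19th is 6.22.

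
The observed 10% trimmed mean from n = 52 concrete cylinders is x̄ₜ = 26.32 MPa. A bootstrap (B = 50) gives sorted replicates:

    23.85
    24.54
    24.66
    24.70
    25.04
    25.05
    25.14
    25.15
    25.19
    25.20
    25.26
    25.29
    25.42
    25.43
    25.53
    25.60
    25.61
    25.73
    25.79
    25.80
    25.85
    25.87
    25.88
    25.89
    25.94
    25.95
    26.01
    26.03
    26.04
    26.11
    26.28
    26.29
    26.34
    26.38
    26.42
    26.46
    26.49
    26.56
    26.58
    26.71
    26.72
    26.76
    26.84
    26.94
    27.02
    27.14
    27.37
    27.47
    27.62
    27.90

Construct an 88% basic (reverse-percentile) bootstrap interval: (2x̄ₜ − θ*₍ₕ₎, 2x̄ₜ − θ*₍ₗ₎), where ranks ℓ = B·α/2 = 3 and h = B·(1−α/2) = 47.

(25.27, 27.98)

Percentile endpoints at ranks 3 and 47: θ*₍3₎ = 24.66, θ*₍47₎ = 27.37.
Basic interval reflects these around x̄ₜ:
  lower = 2 × 26.32 − 27.37 = 25.27
  upper = 2 × 26.32 − 24.66 = 27.98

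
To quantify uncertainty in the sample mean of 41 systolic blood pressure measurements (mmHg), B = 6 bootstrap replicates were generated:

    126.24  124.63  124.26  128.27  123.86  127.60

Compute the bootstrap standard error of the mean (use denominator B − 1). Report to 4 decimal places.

SE* = 1.8460

Bootstrap SE is the standard deviation of the 6 replicate means.
Mean of replicates: (126.24 + 124.63 + 124.26 + 128.27 + 123.86 + 127.60) / 6 = 754.86000 / 6 = 125.81000
Sum of squared deviations: (+0.43000)² + (−1.18000)² + (−1.55000)² + (+2.46000)² + (−1.95000)² + (+1.79000)² = 17.03800
Variance = 17.03800 / 5 = 3.40760
SE* = √3.40760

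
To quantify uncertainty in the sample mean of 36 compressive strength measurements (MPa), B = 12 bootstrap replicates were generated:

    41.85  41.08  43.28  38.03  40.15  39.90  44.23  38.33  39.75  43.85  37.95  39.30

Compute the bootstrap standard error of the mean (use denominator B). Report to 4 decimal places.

SE* = 2.1327

Bootstrap SE is the standard deviation of the 12 replicate means.
Mean of replicates: (41.85 + 41.08 + 43.28 + 38.03 + 40.15 + 39.90 + 44.23 + 38.33 + 39.75 + 43.85 + 37.95 + 39.30) / 12 = 487.70000 / 12 = 40.64167
Sum of squared deviations: (+1.20833)² + (+0.43833)² + (+2.63833)² + (−2.61167)² + (−0.49167)² + (−0.74167)² + (+3.58833)² + (−2.31167)² + (−0.89167)² + (+3.20833)² + (−2.69167)² + (−1.34167)² = 54.57917
Variance = 54.57917 / 12 = 4.54826
SE* = √4.54826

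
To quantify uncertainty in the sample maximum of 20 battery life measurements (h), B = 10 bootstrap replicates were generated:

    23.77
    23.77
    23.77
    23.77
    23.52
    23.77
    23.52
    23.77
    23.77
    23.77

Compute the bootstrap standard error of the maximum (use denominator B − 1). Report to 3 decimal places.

SE* = 0.105

Bootstrap SE is the standard deviation of the 10 replicate maximums.
Mean of replicates: (23.77 + 23.77 + 23.77 + 23.77 + 23.52 + 23.77 + 23.52 + 23.77 + 23.77 + 23.77) / 10 = 237.2000 / 10 = 23.7200
Sum of squared deviations: (+0.0500)² + (+0.0500)² + (+0.0500)² + (+0.0500)² + (−0.2000)² + (+0.0500)² + (−0.2000)² + (+0.0500)² + (+0.0500)² + (+0.0500)² = 0.1000
Variance = 0.1000 / 9 = 0.0111
SE* = √0.0111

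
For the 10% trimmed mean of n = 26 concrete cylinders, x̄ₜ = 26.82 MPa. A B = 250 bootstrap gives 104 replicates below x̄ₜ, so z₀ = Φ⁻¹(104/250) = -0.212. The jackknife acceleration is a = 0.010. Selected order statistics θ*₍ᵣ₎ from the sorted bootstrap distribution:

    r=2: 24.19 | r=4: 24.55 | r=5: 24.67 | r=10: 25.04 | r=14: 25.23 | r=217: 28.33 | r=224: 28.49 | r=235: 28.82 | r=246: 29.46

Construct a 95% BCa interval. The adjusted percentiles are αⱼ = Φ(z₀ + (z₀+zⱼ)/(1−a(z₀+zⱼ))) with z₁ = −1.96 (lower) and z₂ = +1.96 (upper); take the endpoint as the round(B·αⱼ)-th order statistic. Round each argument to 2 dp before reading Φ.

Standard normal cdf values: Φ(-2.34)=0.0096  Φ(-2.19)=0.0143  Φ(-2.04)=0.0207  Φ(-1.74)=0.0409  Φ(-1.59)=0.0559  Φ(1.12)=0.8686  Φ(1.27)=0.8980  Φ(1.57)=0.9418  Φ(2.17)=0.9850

(24.19, 28.82)

Lower: z₀ + z₁ = -0.212 + (-1.960) = -2.172; 1 − a(z₀+z₁) = 1 − (0.010)(-2.172) = 1.0217; argument = -0.212 + (-2.172)/1.0217 = -2.3378 → -2.34.
α₁ = Φ(-2.34) = 0.0096; rank = round(250 × 0.0096) = 2; θ*₍2₎ = 24.19.
Upper: z₀ + z₂ = 1.748; 1 − a(z₀+z₂) = 0.9825; argument = 1.5671 → 1.57; α₂ = 0.9418; rank = 235; θ*₍235₎ = 28.82.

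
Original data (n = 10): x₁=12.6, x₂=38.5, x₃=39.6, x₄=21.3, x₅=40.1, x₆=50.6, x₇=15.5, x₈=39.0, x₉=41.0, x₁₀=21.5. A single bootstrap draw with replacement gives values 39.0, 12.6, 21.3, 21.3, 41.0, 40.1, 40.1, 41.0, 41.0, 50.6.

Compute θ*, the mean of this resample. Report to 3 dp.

Mean = (39.0 + 12.6 + 21.3 + 21.3 + 41.0 + 40.1 + 40.1 + 41.0 + 41.0 + 50.6) / 10 = 348.00 / 10 = 34.800

θ* = 34.800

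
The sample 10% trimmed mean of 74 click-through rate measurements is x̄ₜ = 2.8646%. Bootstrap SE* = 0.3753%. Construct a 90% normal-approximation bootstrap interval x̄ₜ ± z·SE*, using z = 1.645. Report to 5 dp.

(2.24723, 3.48197)

Margin = 1.645 × 0.3753 = 0.617369
Interval: 2.8646 ± 0.617369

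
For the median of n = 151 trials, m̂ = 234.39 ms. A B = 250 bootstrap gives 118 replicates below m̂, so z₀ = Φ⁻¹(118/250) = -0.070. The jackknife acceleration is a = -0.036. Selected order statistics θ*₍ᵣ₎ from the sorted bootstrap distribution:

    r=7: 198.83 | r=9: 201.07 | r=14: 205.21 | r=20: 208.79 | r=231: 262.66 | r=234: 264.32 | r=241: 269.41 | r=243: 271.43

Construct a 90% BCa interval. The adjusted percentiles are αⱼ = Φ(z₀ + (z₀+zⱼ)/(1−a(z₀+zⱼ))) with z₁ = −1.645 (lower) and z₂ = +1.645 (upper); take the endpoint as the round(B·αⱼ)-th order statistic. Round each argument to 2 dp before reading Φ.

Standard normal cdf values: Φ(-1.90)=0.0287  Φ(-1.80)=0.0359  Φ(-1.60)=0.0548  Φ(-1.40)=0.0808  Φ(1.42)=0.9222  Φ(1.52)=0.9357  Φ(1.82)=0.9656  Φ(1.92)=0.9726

Lower: z₀ + z₁ = -0.070 + (-1.645) = -1.715; 1 − a(z₀+z₁) = 1 − (-0.036)(-1.715) = 0.9383; argument = -0.070 + (-1.715)/0.9383 = -1.8979 → -1.90.
α₁ = Φ(-1.90) = 0.0287; rank = round(250 × 0.0287) = 7; θ*₍7₎ = 198.83.
Upper: z₀ + z₂ = 1.575; 1 − a(z₀+z₂) = 1.0567; argument = 1.4205 → 1.42; α₂ = 0.9222; rank = 231; θ*₍231₎ = 262.66.

(198.83, 262.66)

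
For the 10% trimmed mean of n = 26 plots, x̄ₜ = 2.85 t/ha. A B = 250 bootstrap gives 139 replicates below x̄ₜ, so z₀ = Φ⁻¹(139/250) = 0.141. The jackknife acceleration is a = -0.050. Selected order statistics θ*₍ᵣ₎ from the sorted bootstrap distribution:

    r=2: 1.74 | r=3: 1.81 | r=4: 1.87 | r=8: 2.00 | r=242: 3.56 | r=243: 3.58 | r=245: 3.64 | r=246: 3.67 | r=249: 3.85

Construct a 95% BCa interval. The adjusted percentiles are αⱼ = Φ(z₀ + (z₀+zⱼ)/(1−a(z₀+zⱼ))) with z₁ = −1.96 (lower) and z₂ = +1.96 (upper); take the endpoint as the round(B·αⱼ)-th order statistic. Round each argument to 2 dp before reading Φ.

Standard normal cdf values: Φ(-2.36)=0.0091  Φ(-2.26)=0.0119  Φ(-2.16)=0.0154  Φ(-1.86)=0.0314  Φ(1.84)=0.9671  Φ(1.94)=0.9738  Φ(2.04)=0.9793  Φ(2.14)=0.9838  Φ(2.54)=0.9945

Lower: z₀ + z₁ = 0.141 + (-1.960) = -1.819; 1 − a(z₀+z₁) = 1 − (-0.050)(-1.819) = 0.9091; argument = 0.141 + (-1.819)/0.9091 = -1.8600 → -1.86.
α₁ = Φ(-1.86) = 0.0314; rank = round(250 × 0.0314) = 8; θ*₍8₎ = 2.00.
Upper: z₀ + z₂ = 2.101; 1 − a(z₀+z₂) = 1.1051; argument = 2.0423 → 2.04; α₂ = 0.9793; rank = 245; θ*₍245₎ = 3.64.

(2.00, 3.64)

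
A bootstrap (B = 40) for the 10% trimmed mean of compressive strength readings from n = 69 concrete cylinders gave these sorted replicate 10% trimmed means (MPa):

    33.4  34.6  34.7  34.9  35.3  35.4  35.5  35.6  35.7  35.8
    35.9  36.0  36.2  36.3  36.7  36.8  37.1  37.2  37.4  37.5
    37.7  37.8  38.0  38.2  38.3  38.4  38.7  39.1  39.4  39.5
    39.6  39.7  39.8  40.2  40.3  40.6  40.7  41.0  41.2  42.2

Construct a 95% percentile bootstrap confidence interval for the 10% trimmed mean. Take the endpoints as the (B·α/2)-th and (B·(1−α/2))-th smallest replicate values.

(33.4, 41.2)

α = 0.05; lower rank = 40 × 0.025 = 1; upper rank = 40 × 0.975 = 39.
The 1st smallest replicate is 33.4; the 39th is 41.2.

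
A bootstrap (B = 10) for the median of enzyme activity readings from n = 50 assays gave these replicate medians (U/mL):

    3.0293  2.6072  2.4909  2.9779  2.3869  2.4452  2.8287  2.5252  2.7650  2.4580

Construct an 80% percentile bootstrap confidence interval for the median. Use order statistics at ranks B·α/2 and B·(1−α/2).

(2.3869, 2.9779)

Sorted replicates: 2.3869, 2.4452, 2.4580, 2.4909, 2.5252, 2.6072, 2.7650, 2.8287, 2.9779, 3.0293
α = 0.20; lower rank = 10 × 0.100 = 1; upper rank = 10 × 0.900 = 9.
The 1st smallest replicate is 2.3869; the 9th is 2.9779.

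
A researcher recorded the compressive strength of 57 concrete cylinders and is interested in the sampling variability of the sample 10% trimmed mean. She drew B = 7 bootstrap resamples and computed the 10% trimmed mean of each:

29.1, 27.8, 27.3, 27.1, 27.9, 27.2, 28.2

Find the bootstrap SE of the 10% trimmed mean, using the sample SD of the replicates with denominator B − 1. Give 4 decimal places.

SE* = 0.7024

Bootstrap SE is the standard deviation of the 7 replicate 10% trimmed means.
Mean of replicates: (29.1 + 27.8 + 27.3 + 27.1 + 27.9 + 27.2 + 28.2) / 7 = 194.60000 / 7 = 27.80000
Sum of squared deviations: (+1.30000)² + (+0.00000)² + (−0.50000)² + (−0.70000)² + (+0.10000)² + (−0.60000)² + (+0.40000)² = 2.96000
Variance = 2.96000 / 6 = 0.49333
SE* = √0.49333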